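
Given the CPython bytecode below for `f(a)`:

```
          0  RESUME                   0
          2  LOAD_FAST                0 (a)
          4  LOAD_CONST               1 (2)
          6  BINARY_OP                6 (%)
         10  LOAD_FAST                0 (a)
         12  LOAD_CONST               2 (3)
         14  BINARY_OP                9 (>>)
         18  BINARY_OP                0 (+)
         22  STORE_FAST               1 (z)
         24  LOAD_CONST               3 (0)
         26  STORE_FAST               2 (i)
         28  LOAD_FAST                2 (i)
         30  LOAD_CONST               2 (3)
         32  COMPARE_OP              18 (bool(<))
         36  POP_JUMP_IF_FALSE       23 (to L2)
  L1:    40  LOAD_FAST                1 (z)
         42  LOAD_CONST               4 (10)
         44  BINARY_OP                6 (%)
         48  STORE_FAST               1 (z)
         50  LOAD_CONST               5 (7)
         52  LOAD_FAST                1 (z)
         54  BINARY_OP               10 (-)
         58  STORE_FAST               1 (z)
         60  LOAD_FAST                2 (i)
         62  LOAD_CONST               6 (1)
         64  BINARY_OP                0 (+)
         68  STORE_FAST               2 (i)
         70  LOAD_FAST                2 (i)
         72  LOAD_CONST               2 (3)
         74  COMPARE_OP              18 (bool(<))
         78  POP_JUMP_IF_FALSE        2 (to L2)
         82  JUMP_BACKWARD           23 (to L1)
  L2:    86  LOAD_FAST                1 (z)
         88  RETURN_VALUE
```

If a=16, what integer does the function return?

LOAD_FAST a → push 16. Stack: [16]
LOAD_CONST → push 2. Stack: [16, 2]
BINARY_OP % → 16 % 2 = 0. Stack: [0]
LOAD_FAST a → push 16. Stack: [0, 16]
LOAD_CONST → push 3. Stack: [0, 16, 3]
BINARY_OP >> → 16 >> 3 = 2. Stack: [0, 2]
BINARY_OP + → 0 + 2 = 2. Stack: [2]
STORE_FAST z → z=2. Stack: []
LOAD_CONST → push 0. Stack: [0]
STORE_FAST i → i=0. Stack: []
LOAD_FAST i → push 0. Stack: [0]
LOAD_CONST → push 3. Stack: [0, 3]
COMPARE_OP bool(<) → 0 vs 3 = True. Stack: [True]
POP_JUMP_IF_FALSE → pop True; no jump. Stack: []
LOAD_FAST z → push 2. Stack: [2]
LOAD_CONST → push 10. Stack: [2, 10]
BINARY_OP % → 2 % 10 = 2. Stack: [2]
STORE_FAST z → z=2. Stack: []
LOAD_CONST → push 7. Stack: [7]
LOAD_FAST z → push 2. Stack: [7, 2]
BINARY_OP - → 7 - 2 = 5. Stack: [5]
STORE_FAST z → z=5. Stack: []
LOAD_FAST i → push 0. Stack: [0]
LOAD_CONST → push 1. Stack: [0, 1]
BINARY_OP + → 0 + 1 = 1. Stack: [1]
STORE_FAST i → i=1. Stack: []
LOAD_FAST i → push 1. Stack: [1]
LOAD_CONST → push 3. Stack: [1, 3]
COMPARE_OP bool(<) → 1 vs 3 = True. Stack: [True]
POP_JUMP_IF_FALSE → pop True; no jump. Stack: []
LOAD_FAST z → push 5. Stack: [5]
LOAD_CONST → push 10. Stack: [5, 10]
BINARY_OP % → 5 % 10 = 5. Stack: [5]
STORE_FAST z → z=5. Stack: []
LOAD_CONST → push 7. Stack: [7]
LOAD_FAST z → push 5. Stack: [7, 5]
BINARY_OP - → 7 - 5 = 2. Stack: [2]
STORE_FAST z → z=2. Stack: []
LOAD_FAST i → push 1. Stack: [1]
LOAD_CONST → push 1. Stack: [1, 1]
BINARY_OP + → 1 + 1 = 2. Stack: [2]
STORE_FAST i → i=2. Stack: []
LOAD_FAST i → push 2. Stack: [2]
LOAD_CONST → push 3. Stack: [2, 3]
COMPARE_OP bool(<) → 2 vs 3 = True. Stack: [True]
POP_JUMP_IF_FALSE → pop True; no jump. Stack: []
LOAD_FAST z → push 2. Stack: [2]
LOAD_CONST → push 10. Stack: [2, 10]
BINARY_OP % → 2 % 10 = 2. Stack: [2]
STORE_FAST z → z=2. Stack: []
LOAD_CONST → push 7. Stack: [7]
LOAD_FAST z → push 2. Stack: [7, 2]
BINARY_OP - → 7 - 2 = 5. Stack: [5]
STORE_FAST z → z=5. Stack: []
LOAD_FAST i → push 2. Stack: [2]
LOAD_CONST → push 1. Stack: [2, 1]
BINARY_OP + → 2 + 1 = 3. Stack: [3]
STORE_FAST i → i=3. Stack: []
LOAD_FAST i → push 3. Stack: [3]
LOAD_CONST → push 3. Stack: [3, 3]
COMPARE_OP bool(<) → 3 vs 3 = False. Stack: [False]
POP_JUMP_IF_FALSE → pop False; jump. Stack: []
LOAD_FAST z → push 5. Stack: [5]
RETURN_VALUE → return 5.

5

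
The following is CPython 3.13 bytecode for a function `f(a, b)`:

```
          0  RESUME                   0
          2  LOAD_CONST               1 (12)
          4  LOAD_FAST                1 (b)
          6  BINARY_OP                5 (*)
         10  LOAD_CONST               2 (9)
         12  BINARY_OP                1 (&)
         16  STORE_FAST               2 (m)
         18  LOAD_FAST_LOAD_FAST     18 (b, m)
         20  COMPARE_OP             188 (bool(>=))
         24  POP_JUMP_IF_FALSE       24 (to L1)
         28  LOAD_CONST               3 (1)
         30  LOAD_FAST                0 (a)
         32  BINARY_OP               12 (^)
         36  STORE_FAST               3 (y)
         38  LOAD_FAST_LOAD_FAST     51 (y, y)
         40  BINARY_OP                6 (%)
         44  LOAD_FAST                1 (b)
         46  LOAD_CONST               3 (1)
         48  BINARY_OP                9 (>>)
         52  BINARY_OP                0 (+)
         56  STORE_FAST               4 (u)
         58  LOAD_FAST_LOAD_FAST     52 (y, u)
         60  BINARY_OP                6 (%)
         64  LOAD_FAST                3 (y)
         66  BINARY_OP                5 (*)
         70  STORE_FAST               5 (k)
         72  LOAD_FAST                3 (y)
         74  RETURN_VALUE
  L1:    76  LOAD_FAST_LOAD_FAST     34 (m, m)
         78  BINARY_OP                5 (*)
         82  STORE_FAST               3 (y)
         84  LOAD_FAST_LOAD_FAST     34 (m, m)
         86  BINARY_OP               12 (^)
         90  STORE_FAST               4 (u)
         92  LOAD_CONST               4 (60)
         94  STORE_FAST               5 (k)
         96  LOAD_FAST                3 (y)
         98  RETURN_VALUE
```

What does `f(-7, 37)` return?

-8

LOAD_CONST → push 12. Stack: [12]
LOAD_FAST b → push 37. Stack: [12, 37]
BINARY_OP * → 12 * 37 = 444. Stack: [444]
LOAD_CONST → push 9. Stack: [444, 9]
BINARY_OP & → 444 & 9 = 8. Stack: [8]
STORE_FAST m → m=8. Stack: []
LOAD_FAST_LOAD_FAST b,m → push 37,8. Stack: [37, 8]
COMPARE_OP bool(>=) → 37 vs 8 = True. Stack: [True]
POP_JUMP_IF_FALSE → pop True; no jump. Stack: []
LOAD_CONST → push 1. Stack: [1]
LOAD_FAST a → push -7. Stack: [1, -7]
BINARY_OP ^ → 1 ^ -7 = -8. Stack: [-8]
STORE_FAST y → y=-8. Stack: []
LOAD_FAST_LOAD_FAST y,y → push -8,-8. Stack: [-8, -8]
BINARY_OP % → -8 % -8 = 0. Stack: [0]
LOAD_FAST b → push 37. Stack: [0, 37]
LOAD_CONST → push 1. Stack: [0, 37, 1]
BINARY_OP >> → 37 >> 1 = 18. Stack: [0, 18]
BINARY_OP + → 0 + 18 = 18. Stack: [18]
STORE_FAST u → u=18. Stack: []
LOAD_FAST_LOAD_FAST y,u → push -8,18. Stack: [-8, 18]
BINARY_OP % → -8 % 18 = 10. Stack: [10]
LOAD_FAST y → push -8. Stack: [10, -8]
BINARY_OP * → 10 * -8 = -80. Stack: [-80]
STORE_FAST k → k=-80. Stack: []
LOAD_FAST y → push -8. Stack: [-8]
RETURN_VALUE → return -8.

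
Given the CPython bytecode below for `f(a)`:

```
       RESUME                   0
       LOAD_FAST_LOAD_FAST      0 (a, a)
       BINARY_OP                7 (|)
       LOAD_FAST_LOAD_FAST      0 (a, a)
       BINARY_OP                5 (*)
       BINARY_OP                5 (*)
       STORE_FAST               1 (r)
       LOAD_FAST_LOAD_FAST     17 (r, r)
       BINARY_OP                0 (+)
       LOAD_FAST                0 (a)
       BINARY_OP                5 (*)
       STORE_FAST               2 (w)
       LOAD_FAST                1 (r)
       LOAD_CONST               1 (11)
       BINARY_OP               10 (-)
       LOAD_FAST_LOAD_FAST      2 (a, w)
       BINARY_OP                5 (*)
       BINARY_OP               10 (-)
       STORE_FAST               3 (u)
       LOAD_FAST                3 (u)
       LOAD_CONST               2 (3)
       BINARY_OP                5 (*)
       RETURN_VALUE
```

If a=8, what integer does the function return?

LOAD_FAST_LOAD_FAST a,a → push 8,8. Stack: [8, 8]
BINARY_OP | → 8 | 8 = 8. Stack: [8]
LOAD_FAST_LOAD_FAST a,a → push 8,8. Stack: [8, 8, 8]
BINARY_OP * → 8 * 8 = 64. Stack: [8, 64]
BINARY_OP * → 8 * 64 = 512. Stack: [512]
STORE_FAST r → r=512. Stack: []
LOAD_FAST_LOAD_FAST r,r → push 512,512. Stack: [512, 512]
BINARY_OP + → 512 + 512 = 1024. Stack: [1024]
LOAD_FAST a → push 8. Stack: [1024, 8]
BINARY_OP * → 1024 * 8 = 8192. Stack: [8192]
STORE_FAST w → w=8192. Stack: []
LOAD_FAST r → push 512. Stack: [512]
LOAD_CONST → push 11. Stack: [512, 11]
BINARY_OP - → 512 - 11 = 501. Stack: [501]
LOAD_FAST_LOAD_FAST a,w → push 8,8192. Stack: [501, 8, 8192]
BINARY_OP * → 8 * 8192 = 65536. Stack: [501, 65536]
BINARY_OP - → 501 - 65536 = -65035. Stack: [-65035]
STORE_FAST u → u=-65035. Stack: []
LOAD_FAST u → push -65035. Stack: [-65035]
LOAD_CONST → push 3. Stack: [-65035, 3]
BINARY_OP * → -65035 * 3 = -195105. Stack: [-195105]
RETURN_VALUE → return -195105.

-195105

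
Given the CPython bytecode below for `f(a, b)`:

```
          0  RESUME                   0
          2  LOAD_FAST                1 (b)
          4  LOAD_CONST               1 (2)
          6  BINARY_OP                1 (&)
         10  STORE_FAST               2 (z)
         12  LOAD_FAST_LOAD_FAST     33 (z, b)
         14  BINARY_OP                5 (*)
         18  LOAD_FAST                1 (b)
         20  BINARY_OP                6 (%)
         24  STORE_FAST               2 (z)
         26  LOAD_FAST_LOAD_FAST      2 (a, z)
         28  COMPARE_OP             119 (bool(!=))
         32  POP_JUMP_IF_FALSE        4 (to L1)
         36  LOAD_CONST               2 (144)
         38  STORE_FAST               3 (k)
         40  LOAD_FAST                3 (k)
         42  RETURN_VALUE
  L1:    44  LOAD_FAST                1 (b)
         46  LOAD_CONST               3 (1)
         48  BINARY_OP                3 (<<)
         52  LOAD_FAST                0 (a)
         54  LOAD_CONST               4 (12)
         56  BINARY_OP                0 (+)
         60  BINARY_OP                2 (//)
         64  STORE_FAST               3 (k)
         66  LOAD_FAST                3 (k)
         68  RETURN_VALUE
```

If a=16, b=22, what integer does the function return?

144

LOAD_FAST b → push 22. Stack: [22]
LOAD_CONST → push 2. Stack: [22, 2]
BINARY_OP & → 22 & 2 = 2. Stack: [2]
STORE_FAST z → z=2. Stack: []
LOAD_FAST_LOAD_FAST z,b → push 2,22. Stack: [2, 22]
BINARY_OP * → 2 * 22 = 44. Stack: [44]
LOAD_FAST b → push 22. Stack: [44, 22]
BINARY_OP % → 44 % 22 = 0. Stack: [0]
STORE_FAST z → z=0. Stack: []
LOAD_FAST_LOAD_FAST a,z → push 16,0. Stack: [16, 0]
COMPARE_OP bool(!=) → 16 vs 0 = True. Stack: [True]
POP_JUMP_IF_FALSE → pop True; no jump. Stack: []
LOAD_CONST → push 144. Stack: [144]
STORE_FAST k → k=144. Stack: []
LOAD_FAST k → push 144. Stack: [144]
RETURN_VALUE → return 144.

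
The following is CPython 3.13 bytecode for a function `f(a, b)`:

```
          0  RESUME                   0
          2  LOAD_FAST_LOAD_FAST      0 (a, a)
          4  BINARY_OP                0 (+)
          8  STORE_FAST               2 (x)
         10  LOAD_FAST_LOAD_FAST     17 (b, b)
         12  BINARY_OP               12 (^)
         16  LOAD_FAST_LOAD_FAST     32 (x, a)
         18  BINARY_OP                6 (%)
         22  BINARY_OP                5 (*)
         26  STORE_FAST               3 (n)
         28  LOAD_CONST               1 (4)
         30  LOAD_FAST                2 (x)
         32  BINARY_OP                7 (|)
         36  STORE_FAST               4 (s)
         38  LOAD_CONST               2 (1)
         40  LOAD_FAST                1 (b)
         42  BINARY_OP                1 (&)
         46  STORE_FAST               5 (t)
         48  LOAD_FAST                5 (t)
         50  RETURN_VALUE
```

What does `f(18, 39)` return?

1

LOAD_FAST_LOAD_FAST a,a → push 18,18. Stack: [18, 18]
BINARY_OP + → 18 + 18 = 36. Stack: [36]
STORE_FAST x → x=36. Stack: []
LOAD_FAST_LOAD_FAST b,b → push 39,39. Stack: [39, 39]
BINARY_OP ^ → 39 ^ 39 = 0. Stack: [0]
LOAD_FAST_LOAD_FAST x,a → push 36,18. Stack: [0, 36, 18]
BINARY_OP % → 36 % 18 = 0. Stack: [0, 0]
BINARY_OP * → 0 * 0 = 0. Stack: [0]
STORE_FAST n → n=0. Stack: []
LOAD_CONST → push 4. Stack: [4]
LOAD_FAST x → push 36. Stack: [4, 36]
BINARY_OP | → 4 | 36 = 36. Stack: [36]
STORE_FAST s → s=36. Stack: []
LOAD_CONST → push 1. Stack: [1]
LOAD_FAST b → push 39. Stack: [1, 39]
BINARY_OP & → 1 & 39 = 1. Stack: [1]
STORE_FAST t → t=1. Stack: []
LOAD_FAST t → push 1. Stack: [1]
RETURN_VALUE → return 1.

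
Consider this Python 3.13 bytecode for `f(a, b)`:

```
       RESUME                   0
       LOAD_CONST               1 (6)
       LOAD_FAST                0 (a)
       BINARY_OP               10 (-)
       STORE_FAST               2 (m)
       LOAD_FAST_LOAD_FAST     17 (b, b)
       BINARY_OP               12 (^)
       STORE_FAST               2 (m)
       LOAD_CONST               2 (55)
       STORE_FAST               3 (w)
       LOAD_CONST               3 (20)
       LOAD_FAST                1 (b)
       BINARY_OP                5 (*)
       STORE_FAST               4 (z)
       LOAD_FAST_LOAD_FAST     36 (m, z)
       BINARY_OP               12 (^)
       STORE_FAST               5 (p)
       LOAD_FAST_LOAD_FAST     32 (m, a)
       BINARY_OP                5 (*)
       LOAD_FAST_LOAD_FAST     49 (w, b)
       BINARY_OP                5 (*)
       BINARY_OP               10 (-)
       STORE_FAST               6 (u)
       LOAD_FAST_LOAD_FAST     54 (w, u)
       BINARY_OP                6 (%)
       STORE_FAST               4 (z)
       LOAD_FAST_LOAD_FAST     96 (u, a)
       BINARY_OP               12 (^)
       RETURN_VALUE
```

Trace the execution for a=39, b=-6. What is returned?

365

LOAD_CONST → push 6. Stack: [6]
LOAD_FAST a → push 39. Stack: [6, 39]
BINARY_OP - → 6 - 39 = -33. Stack: [-33]
STORE_FAST m → m=-33. Stack: []
LOAD_FAST_LOAD_FAST b,b → push -6,-6. Stack: [-6, -6]
BINARY_OP ^ → -6 ^ -6 = 0. Stack: [0]
STORE_FAST m → m=0. Stack: []
LOAD_CONST → push 55. Stack: [55]
STORE_FAST w → w=55. Stack: []
LOAD_CONST → push 20. Stack: [20]
LOAD_FAST b → push -6. Stack: [20, -6]
BINARY_OP * → 20 * -6 = -120. Stack: [-120]
STORE_FAST z → z=-120. Stack: []
LOAD_FAST_LOAD_FAST m,z → push 0,-120. Stack: [0, -120]
BINARY_OP ^ → 0 ^ -120 = -120. Stack: [-120]
STORE_FAST p → p=-120. Stack: []
LOAD_FAST_LOAD_FAST m,a → push 0,39. Stack: [0, 39]
BINARY_OP * → 0 * 39 = 0. Stack: [0]
LOAD_FAST_LOAD_FAST w,b → push 55,-6. Stack: [0, 55, -6]
BINARY_OP * → 55 * -6 = -330. Stack: [0, -330]
BINARY_OP - → 0 - -330 = 330. Stack: [330]
STORE_FAST u → u=330. Stack: []
LOAD_FAST_LOAD_FAST w,u → push 55,330. Stack: [55, 330]
BINARY_OP % → 55 % 330 = 55. Stack: [55]
STORE_FAST z → z=55. Stack: []
LOAD_FAST_LOAD_FAST u,a → push 330,39. Stack: [330, 39]
BINARY_OP ^ → 330 ^ 39 = 365. Stack: [365]
RETURN_VALUE → return 365.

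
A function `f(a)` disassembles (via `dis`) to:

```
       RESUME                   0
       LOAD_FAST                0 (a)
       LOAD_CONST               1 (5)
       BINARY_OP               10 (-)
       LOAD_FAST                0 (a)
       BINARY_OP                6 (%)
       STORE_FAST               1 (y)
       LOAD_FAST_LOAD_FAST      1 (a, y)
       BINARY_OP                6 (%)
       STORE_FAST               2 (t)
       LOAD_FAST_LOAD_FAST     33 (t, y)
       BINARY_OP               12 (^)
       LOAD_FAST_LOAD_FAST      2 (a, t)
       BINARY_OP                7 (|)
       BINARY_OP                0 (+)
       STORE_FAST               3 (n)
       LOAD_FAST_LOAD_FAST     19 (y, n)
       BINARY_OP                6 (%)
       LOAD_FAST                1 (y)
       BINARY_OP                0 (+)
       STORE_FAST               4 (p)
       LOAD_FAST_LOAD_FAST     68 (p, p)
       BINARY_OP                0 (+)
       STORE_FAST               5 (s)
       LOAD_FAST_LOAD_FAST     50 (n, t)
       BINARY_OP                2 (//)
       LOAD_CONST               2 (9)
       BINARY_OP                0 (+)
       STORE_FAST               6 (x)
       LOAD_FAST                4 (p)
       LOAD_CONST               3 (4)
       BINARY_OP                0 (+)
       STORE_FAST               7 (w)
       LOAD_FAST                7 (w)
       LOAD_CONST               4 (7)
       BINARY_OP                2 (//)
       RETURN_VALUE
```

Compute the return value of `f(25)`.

LOAD_FAST a → push 25. Stack: [25]
LOAD_CONST → push 5. Stack: [25, 5]
BINARY_OP - → 25 - 5 = 20. Stack: [20]
LOAD_FAST a → push 25. Stack: [20, 25]
BINARY_OP % → 20 % 25 = 20. Stack: [20]
STORE_FAST y → y=20. Stack: []
LOAD_FAST_LOAD_FAST a,y → push 25,20. Stack: [25, 20]
BINARY_OP % → 25 % 20 = 5. Stack: [5]
STORE_FAST t → t=5. Stack: []
LOAD_FAST_LOAD_FAST t,y → push 5,20. Stack: [5, 20]
BINARY_OP ^ → 5 ^ 20 = 17. Stack: [17]
LOAD_FAST_LOAD_FAST a,t → push 25,5. Stack: [17, 25, 5]
BINARY_OP | → 25 | 5 = 29. Stack: [17, 29]
BINARY_OP + → 17 + 29 = 46. Stack: [46]
STORE_FAST n → n=46. Stack: []
LOAD_FAST_LOAD_FAST y,n → push 20,46. Stack: [20, 46]
BINARY_OP % → 20 % 46 = 20. Stack: [20]
LOAD_FAST y → push 20. Stack: [20, 20]
BINARY_OP + → 20 + 20 = 40. Stack: [40]
STORE_FAST p → p=40. Stack: []
LOAD_FAST_LOAD_FAST p,p → push 40,40. Stack: [40, 40]
BINARY_OP + → 40 + 40 = 80. Stack: [80]
STORE_FAST s → s=80. Stack: []
LOAD_FAST_LOAD_FAST n,t → push 46,5. Stack: [46, 5]
BINARY_OP // → 46 // 5 = 9. Stack: [9]
LOAD_CONST → push 9. Stack: [9, 9]
BINARY_OP + → 9 + 9 = 18. Stack: [18]
STORE_FAST x → x=18. Stack: []
LOAD_FAST p → push 40. Stack: [40]
LOAD_CONST → push 4. Stack: [40, 4]
BINARY_OP + → 40 + 4 = 44. Stack: [44]
STORE_FAST w → w=44. Stack: []
LOAD_FAST w → push 44. Stack: [44]
LOAD_CONST → push 7. Stack: [44, 7]
BINARY_OP // → 44 // 7 = 6. Stack: [6]
RETURN_VALUE → return 6.

6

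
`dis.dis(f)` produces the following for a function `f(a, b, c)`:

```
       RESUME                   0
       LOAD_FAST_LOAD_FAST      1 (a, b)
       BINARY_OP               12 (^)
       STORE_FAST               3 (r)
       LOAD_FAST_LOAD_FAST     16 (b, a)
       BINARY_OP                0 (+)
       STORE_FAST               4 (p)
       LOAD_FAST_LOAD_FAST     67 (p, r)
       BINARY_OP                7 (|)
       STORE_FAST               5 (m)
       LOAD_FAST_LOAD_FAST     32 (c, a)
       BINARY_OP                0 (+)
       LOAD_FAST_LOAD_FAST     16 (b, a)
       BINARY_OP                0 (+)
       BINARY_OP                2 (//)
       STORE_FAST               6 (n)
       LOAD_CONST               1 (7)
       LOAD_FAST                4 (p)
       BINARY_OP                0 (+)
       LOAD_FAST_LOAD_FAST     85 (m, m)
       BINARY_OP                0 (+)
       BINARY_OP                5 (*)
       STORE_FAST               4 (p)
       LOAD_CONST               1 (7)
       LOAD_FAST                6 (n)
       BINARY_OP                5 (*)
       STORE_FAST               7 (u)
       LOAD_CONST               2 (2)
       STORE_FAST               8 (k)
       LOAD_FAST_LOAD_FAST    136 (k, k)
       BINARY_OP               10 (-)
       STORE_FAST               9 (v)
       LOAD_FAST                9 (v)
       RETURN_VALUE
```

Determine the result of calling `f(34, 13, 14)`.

LOAD_FAST_LOAD_FAST a,b → push 34,13. Stack: [34, 13]
BINARY_OP ^ → 34 ^ 13 = 47. Stack: [47]
STORE_FAST r → r=47. Stack: []
LOAD_FAST_LOAD_FAST b,a → push 13,34. Stack: [13, 34]
BINARY_OP + → 13 + 34 = 47. Stack: [47]
STORE_FAST p → p=47. Stack: []
LOAD_FAST_LOAD_FAST p,r → push 47,47. Stack: [47, 47]
BINARY_OP | → 47 | 47 = 47. Stack: [47]
STORE_FAST m → m=47. Stack: []
LOAD_FAST_LOAD_FAST c,a → push 14,34. Stack: [14, 34]
BINARY_OP + → 14 + 34 = 48. Stack: [48]
LOAD_FAST_LOAD_FAST b,a → push 13,34. Stack: [48, 13, 34]
BINARY_OP + → 13 + 34 = 47. Stack: [48, 47]
BINARY_OP // → 48 // 47 = 1. Stack: [1]
STORE_FAST n → n=1. Stack: []
LOAD_CONST → push 7. Stack: [7]
LOAD_FAST p → push 47. Stack: [7, 47]
BINARY_OP + → 7 + 47 = 54. Stack: [54]
LOAD_FAST_LOAD_FAST m,m → push 47,47. Stack: [54, 47, 47]
BINARY_OP + → 47 + 47 = 94. Stack: [54, 94]
BINARY_OP * → 54 * 94 = 5076. Stack: [5076]
STORE_FAST p → p=5076. Stack: []
LOAD_CONST → push 7. Stack: [7]
LOAD_FAST n → push 1. Stack: [7, 1]
BINARY_OP * → 7 * 1 = 7. Stack: [7]
STORE_FAST u → u=7. Stack: []
LOAD_CONST → push 2. Stack: [2]
STORE_FAST k → k=2. Stack: []
LOAD_FAST_LOAD_FAST k,k → push 2,2. Stack: [2, 2]
BINARY_OP - → 2 - 2 = 0. Stack: [0]
STORE_FAST v → v=0. Stack: []
LOAD_FAST v → push 0. Stack: [0]
RETURN_VALUE → return 0.

0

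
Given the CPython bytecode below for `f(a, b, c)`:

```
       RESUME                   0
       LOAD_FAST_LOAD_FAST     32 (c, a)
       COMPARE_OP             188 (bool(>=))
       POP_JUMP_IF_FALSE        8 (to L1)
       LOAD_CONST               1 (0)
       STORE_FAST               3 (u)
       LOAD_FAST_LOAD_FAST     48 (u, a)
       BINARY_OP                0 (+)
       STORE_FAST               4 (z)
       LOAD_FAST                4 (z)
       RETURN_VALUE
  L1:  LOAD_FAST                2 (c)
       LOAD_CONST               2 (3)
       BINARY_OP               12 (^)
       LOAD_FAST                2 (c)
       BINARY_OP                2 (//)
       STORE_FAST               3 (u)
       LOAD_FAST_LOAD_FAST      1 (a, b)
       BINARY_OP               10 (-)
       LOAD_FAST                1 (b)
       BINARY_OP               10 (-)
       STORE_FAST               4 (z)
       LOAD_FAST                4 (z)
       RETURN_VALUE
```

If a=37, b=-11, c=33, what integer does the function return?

59

LOAD_FAST_LOAD_FAST c,a → push 33,37. Stack: [33, 37]
COMPARE_OP bool(>=) → 33 vs 37 = False. Stack: [False]
POP_JUMP_IF_FALSE → pop False; jump. Stack: []
LOAD_FAST c → push 33. Stack: [33]
LOAD_CONST → push 3. Stack: [33, 3]
BINARY_OP ^ → 33 ^ 3 = 34. Stack: [34]
LOAD_FAST c → push 33. Stack: [34, 33]
BINARY_OP // → 34 // 33 = 1. Stack: [1]
STORE_FAST u → u=1. Stack: []
LOAD_FAST_LOAD_FAST a,b → push 37,-11. Stack: [37, -11]
BINARY_OP - → 37 - -11 = 48. Stack: [48]
LOAD_FAST b → push -11. Stack: [48, -11]
BINARY_OP - → 48 - -11 = 59. Stack: [59]
STORE_FAST z → z=59. Stack: []
LOAD_FAST z → push 59. Stack: [59]
RETURN_VALUE → return 59.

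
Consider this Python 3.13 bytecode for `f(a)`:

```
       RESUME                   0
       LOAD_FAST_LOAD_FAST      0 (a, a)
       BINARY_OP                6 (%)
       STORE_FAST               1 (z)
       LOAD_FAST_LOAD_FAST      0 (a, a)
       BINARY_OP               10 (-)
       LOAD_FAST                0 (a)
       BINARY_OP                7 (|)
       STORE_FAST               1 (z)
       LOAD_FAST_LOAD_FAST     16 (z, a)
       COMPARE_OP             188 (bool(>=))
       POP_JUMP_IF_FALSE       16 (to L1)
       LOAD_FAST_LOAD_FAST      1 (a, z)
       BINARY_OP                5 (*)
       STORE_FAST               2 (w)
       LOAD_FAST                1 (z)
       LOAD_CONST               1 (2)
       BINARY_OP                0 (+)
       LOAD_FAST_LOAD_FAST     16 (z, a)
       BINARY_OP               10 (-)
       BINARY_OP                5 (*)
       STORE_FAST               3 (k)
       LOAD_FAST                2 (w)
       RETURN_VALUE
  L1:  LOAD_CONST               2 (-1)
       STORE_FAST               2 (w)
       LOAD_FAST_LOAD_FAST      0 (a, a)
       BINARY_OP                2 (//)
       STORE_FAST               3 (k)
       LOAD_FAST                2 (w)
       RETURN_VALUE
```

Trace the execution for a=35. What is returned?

1225

LOAD_FAST_LOAD_FAST a,a → push 35,35. Stack: [35, 35]
BINARY_OP % → 35 % 35 = 0. Stack: [0]
STORE_FAST z → z=0. Stack: []
LOAD_FAST_LOAD_FAST a,a → push 35,35. Stack: [35, 35]
BINARY_OP - → 35 - 35 = 0. Stack: [0]
LOAD_FAST a → push 35. Stack: [0, 35]
BINARY_OP | → 0 | 35 = 35. Stack: [35]
STORE_FAST z → z=35. Stack: []
LOAD_FAST_LOAD_FAST z,a → push 35,35. Stack: [35, 35]
COMPARE_OP bool(>=) → 35 vs 35 = True. Stack: [True]
POP_JUMP_IF_FALSE → pop True; no jump. Stack: []
LOAD_FAST_LOAD_FAST a,z → push 35,35. Stack: [35, 35]
BINARY_OP * → 35 * 35 = 1225. Stack: [1225]
STORE_FAST w → w=1225. Stack: []
LOAD_FAST z → push 35. Stack: [35]
LOAD_CONST → push 2. Stack: [35, 2]
BINARY_OP + → 35 + 2 = 37. Stack: [37]
LOAD_FAST_LOAD_FAST z,a → push 35,35. Stack: [37, 35, 35]
BINARY_OP - → 35 - 35 = 0. Stack: [37, 0]
BINARY_OP * → 37 * 0 = 0. Stack: [0]
STORE_FAST k → k=0. Stack: []
LOAD_FAST w → push 1225. Stack: [1225]
RETURN_VALUE → return 1225.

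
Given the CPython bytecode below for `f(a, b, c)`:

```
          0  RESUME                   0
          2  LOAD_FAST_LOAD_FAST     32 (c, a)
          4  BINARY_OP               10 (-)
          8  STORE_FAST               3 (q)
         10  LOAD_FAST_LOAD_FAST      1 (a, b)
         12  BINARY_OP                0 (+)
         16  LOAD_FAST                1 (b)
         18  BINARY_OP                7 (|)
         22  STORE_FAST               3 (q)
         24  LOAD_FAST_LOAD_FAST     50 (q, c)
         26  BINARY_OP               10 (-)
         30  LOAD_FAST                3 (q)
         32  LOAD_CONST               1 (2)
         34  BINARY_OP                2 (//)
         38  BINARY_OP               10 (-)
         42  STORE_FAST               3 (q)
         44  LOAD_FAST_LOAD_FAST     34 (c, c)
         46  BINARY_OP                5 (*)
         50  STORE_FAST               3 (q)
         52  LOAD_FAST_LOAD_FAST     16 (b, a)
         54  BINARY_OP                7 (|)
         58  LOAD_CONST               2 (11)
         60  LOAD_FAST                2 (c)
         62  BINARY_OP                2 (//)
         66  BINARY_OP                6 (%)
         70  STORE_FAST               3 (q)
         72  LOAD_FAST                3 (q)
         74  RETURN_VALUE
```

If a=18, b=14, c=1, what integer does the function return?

LOAD_FAST_LOAD_FAST c,a → push 1,18. Stack: [1, 18]
BINARY_OP - → 1 - 18 = -17. Stack: [-17]
STORE_FAST q → q=-17. Stack: []
LOAD_FAST_LOAD_FAST a,b → push 18,14. Stack: [18, 14]
BINARY_OP + → 18 + 14 = 32. Stack: [32]
LOAD_FAST b → push 14. Stack: [32, 14]
BINARY_OP | → 32 | 14 = 46. Stack: [46]
STORE_FAST q → q=46. Stack: []
LOAD_FAST_LOAD_FAST q,c → push 46,1. Stack: [46, 1]
BINARY_OP - → 46 - 1 = 45. Stack: [45]
LOAD_FAST q → push 46. Stack: [45, 46]
LOAD_CONST → push 2. Stack: [45, 46, 2]
BINARY_OP // → 46 // 2 = 23. Stack: [45, 23]
BINARY_OP - → 45 - 23 = 22. Stack: [22]
STORE_FAST q → q=22. Stack: []
LOAD_FAST_LOAD_FAST c,c → push 1,1. Stack: [1, 1]
BINARY_OP * → 1 * 1 = 1. Stack: [1]
STORE_FAST q → q=1. Stack: []
LOAD_FAST_LOAD_FAST b,a → push 14,18. Stack: [14, 18]
BINARY_OP | → 14 | 18 = 30. Stack: [30]
LOAD_CONST → push 11. Stack: [30, 11]
LOAD_FAST c → push 1. Stack: [30, 11, 1]
BINARY_OP // → 11 // 1 = 11. Stack: [30, 11]
BINARY_OP % → 30 % 11 = 8. Stack: [8]
STORE_FAST q → q=8. Stack: []
LOAD_FAST q → push 8. Stack: [8]
RETURN_VALUE → return 8.

8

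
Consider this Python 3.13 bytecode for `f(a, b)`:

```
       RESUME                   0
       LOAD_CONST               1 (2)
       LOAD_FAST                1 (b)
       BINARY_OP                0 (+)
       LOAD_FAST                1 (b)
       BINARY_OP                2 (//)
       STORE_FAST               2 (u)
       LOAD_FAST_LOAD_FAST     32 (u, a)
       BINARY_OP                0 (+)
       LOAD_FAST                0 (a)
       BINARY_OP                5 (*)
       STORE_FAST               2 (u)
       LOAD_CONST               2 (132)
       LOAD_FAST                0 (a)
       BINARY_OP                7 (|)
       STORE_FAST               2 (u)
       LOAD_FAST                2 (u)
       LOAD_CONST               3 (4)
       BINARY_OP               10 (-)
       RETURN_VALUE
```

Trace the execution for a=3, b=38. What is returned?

131

LOAD_CONST → push 2. Stack: [2]
LOAD_FAST b → push 38. Stack: [2, 38]
BINARY_OP + → 2 + 38 = 40. Stack: [40]
LOAD_FAST b → push 38. Stack: [40, 38]
BINARY_OP // → 40 // 38 = 1. Stack: [1]
STORE_FAST u → u=1. Stack: []
LOAD_FAST_LOAD_FAST u,a → push 1,3. Stack: [1, 3]
BINARY_OP + → 1 + 3 = 4. Stack: [4]
LOAD_FAST a → push 3. Stack: [4, 3]
BINARY_OP * → 4 * 3 = 12. Stack: [12]
STORE_FAST u → u=12. Stack: []
LOAD_CONST → push 132. Stack: [132]
LOAD_FAST a → push 3. Stack: [132, 3]
BINARY_OP | → 132 | 3 = 135. Stack: [135]
STORE_FAST u → u=135. Stack: []
LOAD_FAST u → push 135. Stack: [135]
LOAD_CONST → push 4. Stack: [135, 4]
BINARY_OP - → 135 - 4 = 131. Stack: [131]
RETURN_VALUE → return 131.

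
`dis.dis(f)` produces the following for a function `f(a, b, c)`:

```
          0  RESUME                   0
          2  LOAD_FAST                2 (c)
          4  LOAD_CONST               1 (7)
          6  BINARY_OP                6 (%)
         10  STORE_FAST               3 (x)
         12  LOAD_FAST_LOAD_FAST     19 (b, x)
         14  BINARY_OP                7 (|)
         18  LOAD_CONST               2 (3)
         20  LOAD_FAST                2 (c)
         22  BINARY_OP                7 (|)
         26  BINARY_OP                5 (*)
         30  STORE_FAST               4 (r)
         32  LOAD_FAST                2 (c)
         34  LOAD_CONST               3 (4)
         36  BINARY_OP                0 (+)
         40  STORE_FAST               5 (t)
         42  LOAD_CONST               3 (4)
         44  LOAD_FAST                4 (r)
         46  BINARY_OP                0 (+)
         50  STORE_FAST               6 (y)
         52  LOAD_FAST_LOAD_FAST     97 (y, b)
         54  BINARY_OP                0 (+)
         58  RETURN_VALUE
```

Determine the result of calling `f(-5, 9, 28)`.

LOAD_FAST c → push 28. Stack: [28]
LOAD_CONST → push 7. Stack: [28, 7]
BINARY_OP % → 28 % 7 = 0. Stack: [0]
STORE_FAST x → x=0. Stack: []
LOAD_FAST_LOAD_FAST b,x → push 9,0. Stack: [9, 0]
BINARY_OP | → 9 | 0 = 9. Stack: [9]
LOAD_CONST → push 3. Stack: [9, 3]
LOAD_FAST c → push 28. Stack: [9, 3, 28]
BINARY_OP | → 3 | 28 = 31. Stack: [9, 31]
BINARY_OP * → 9 * 31 = 279. Stack: [279]
STORE_FAST r → r=279. Stack: []
LOAD_FAST c → push 28. Stack: [28]
LOAD_CONST → push 4. Stack: [28, 4]
BINARY_OP + → 28 + 4 = 32. Stack: [32]
STORE_FAST t → t=32. Stack: []
LOAD_CONST → push 4. Stack: [4]
LOAD_FAST r → push 279. Stack: [4, 279]
BINARY_OP + → 4 + 279 = 283. Stack: [283]
STORE_FAST y → y=283. Stack: []
LOAD_FAST_LOAD_FAST y,b → push 283,9. Stack: [283, 9]
BINARY_OP + → 283 + 9 = 292. Stack: [292]
RETURN_VALUE → return 292.

292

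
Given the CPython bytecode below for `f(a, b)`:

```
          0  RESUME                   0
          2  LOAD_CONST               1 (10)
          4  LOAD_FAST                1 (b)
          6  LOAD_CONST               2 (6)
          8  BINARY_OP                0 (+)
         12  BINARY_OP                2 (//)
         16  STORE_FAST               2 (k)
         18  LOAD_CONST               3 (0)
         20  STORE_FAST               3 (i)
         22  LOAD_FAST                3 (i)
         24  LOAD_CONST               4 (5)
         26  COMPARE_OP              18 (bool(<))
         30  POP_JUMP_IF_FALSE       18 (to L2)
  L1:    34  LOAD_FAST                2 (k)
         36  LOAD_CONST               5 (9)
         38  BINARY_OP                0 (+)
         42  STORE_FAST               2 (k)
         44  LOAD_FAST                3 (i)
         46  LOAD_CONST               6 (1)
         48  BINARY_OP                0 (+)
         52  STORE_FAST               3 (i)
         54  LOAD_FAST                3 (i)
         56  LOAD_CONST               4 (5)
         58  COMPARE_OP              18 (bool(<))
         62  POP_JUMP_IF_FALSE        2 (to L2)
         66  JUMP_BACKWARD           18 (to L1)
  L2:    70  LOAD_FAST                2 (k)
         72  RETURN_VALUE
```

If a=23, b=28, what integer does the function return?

45

LOAD_CONST → push 10
LOAD_FAST b → push 28
LOAD_CONST → push 6
BINARY_OP + → 28 + 6 = 34
BINARY_OP // → 10 // 34 = 0
STORE_FAST k → k=0
LOAD_CONST → push 0
STORE_FAST i → i=0
LOAD_FAST i → push 0
LOAD_CONST → push 5
COMPARE_OP bool(<) → 0 vs 5 = True
POP_JUMP_IF_FALSE → pop True; no jump
LOAD_FAST k → push 0
LOAD_CONST → push 9
BINARY_OP + → 0 + 9 = 9
STORE_FAST k → k=9
LOAD_FAST i → push 0
LOAD_CONST → push 1
BINARY_OP + → 0 + 1 = 1
STORE_FAST i → i=1
LOAD_FAST i → push 1
LOAD_CONST → push 5
COMPARE_OP bool(<) → 1 vs 5 = True
POP_JUMP_IF_FALSE → pop True; no jump
LOAD_FAST k → push 9
LOAD_CONST → push 9
BINARY_OP + → 9 + 9 = 18
STORE_FAST k → k=18
LOAD_FAST i → push 1
LOAD_CONST → push 1
BINARY_OP + → 1 + 1 = 2
STORE_FAST i → i=2
LOAD_FAST i → push 2
LOAD_CONST → push 5
COMPARE_OP bool(<) → 2 vs 5 = True
POP_JUMP_IF_FALSE → pop True; no jump
LOAD_FAST k → push 18
LOAD_CONST → push 9
BINARY_OP + → 18 + 9 = 27
STORE_FAST k → k=27
LOAD_FAST i → push 2
LOAD_CONST → push 1
BINARY_OP + → 2 + 1 = 3
STORE_FAST i → i=3
LOAD_FAST i → push 3
LOAD_CONST → push 5
COMPARE_OP bool(<) → 3 vs 5 = True
POP_JUMP_IF_FALSE → pop True; no jump
LOAD_FAST k → push 27
LOAD_CONST → push 9
BINARY_OP + → 27 + 9 = 36
STORE_FAST k → k=36
LOAD_FAST i → push 3
LOAD_CONST → push 1
BINARY_OP + → 3 + 1 = 4
STORE_FAST i → i=4
LOAD_FAST i → push 4
LOAD_CONST → push 5
COMPARE_OP bool(<) → 4 vs 5 = True
POP_JUMP_IF_FALSE → pop True; no jump
LOAD_FAST k → push 36
LOAD_CONST → push 9
BINARY_OP + → 36 + 9 = 45
STORE_FAST k → k=45
LOAD_FAST i → push 4
LOAD_CONST → push 1
BINARY_OP + → 4 + 1 = 5
STORE_FAST i → i=5
LOAD_FAST i → push 5
LOAD_CONST → push 5
COMPARE_OP bool(<) → 5 vs 5 = False
POP_JUMP_IF_FALSE → pop False; jump
LOAD_FAST k → push 45
RETURN_VALUE → return 45.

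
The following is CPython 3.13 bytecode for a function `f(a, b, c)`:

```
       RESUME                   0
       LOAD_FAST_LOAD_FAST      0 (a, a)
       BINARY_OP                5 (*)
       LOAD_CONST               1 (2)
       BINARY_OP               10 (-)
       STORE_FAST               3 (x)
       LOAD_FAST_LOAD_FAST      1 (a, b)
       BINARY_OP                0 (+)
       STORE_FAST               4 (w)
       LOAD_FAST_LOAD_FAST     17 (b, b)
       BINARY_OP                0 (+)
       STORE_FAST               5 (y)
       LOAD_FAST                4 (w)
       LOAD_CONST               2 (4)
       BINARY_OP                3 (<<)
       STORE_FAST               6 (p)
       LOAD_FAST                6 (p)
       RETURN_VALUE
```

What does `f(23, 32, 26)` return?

LOAD_FAST_LOAD_FAST a,a → push 23,23. Stack: [23, 23]
BINARY_OP * → 23 * 23 = 529. Stack: [529]
LOAD_CONST → push 2. Stack: [529, 2]
BINARY_OP - → 529 - 2 = 527. Stack: [527]
STORE_FAST x → x=527. Stack: []
LOAD_FAST_LOAD_FAST a,b → push 23,32. Stack: [23, 32]
BINARY_OP + → 23 + 32 = 55. Stack: [55]
STORE_FAST w → w=55. Stack: []
LOAD_FAST_LOAD_FAST b,b → push 32,32. Stack: [32, 32]
BINARY_OP + → 32 + 32 = 64. Stack: [64]
STORE_FAST y → y=64. Stack: []
LOAD_FAST w → push 55. Stack: [55]
LOAD_CONST → push 4. Stack: [55, 4]
BINARY_OP << → 55 << 4 = 880. Stack: [880]
STORE_FAST p → p=880. Stack: []
LOAD_FAST p → push 880. Stack: [880]
RETURN_VALUE → return 880.

880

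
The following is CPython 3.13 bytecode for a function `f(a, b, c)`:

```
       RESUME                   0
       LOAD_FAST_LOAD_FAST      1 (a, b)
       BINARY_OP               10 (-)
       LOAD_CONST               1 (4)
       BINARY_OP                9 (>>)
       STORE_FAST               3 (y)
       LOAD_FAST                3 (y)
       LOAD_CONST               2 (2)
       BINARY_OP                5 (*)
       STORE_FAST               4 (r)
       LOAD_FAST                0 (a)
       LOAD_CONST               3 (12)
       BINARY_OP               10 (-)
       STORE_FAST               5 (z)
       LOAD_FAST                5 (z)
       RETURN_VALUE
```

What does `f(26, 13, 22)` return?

14

LOAD_FAST_LOAD_FAST a,b → push 26,13. Stack: [26, 13]
BINARY_OP - → 26 - 13 = 13. Stack: [13]
LOAD_CONST → push 4. Stack: [13, 4]
BINARY_OP >> → 13 >> 4 = 0. Stack: [0]
STORE_FAST y → y=0. Stack: []
LOAD_FAST y → push 0. Stack: [0]
LOAD_CONST → push 2. Stack: [0, 2]
BINARY_OP * → 0 * 2 = 0. Stack: [0]
STORE_FAST r → r=0. Stack: []
LOAD_FAST a → push 26. Stack: [26]
LOAD_CONST → push 12. Stack: [26, 12]
BINARY_OP - → 26 - 12 = 14. Stack: [14]
STORE_FAST z → z=14. Stack: []
LOAD_FAST z → push 14. Stack: [14]
RETURN_VALUE → return 14.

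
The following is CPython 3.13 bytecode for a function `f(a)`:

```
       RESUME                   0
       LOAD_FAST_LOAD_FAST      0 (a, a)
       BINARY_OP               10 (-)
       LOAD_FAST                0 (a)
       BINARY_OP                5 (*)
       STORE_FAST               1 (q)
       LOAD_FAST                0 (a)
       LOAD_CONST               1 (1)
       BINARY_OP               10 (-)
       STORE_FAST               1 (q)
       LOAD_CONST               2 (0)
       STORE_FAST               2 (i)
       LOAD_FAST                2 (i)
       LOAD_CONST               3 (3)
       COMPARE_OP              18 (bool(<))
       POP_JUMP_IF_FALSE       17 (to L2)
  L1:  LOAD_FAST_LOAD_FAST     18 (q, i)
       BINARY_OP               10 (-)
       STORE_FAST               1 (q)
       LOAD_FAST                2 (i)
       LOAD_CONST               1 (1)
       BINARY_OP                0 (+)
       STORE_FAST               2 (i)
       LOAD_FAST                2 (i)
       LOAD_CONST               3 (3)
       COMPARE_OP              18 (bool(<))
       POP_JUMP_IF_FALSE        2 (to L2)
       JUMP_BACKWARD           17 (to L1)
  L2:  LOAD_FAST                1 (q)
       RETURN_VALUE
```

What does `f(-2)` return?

-6

LOAD_FAST_LOAD_FAST a,a → push -2,-2. Stack: [-2, -2]
BINARY_OP - → -2 - -2 = 0. Stack: [0]
LOAD_FAST a → push -2. Stack: [0, -2]
BINARY_OP * → 0 * -2 = 0. Stack: [0]
STORE_FAST q → q=0. Stack: []
LOAD_FAST a → push -2. Stack: [-2]
LOAD_CONST → push 1. Stack: [-2, 1]
BINARY_OP - → -2 - 1 = -3. Stack: [-3]
STORE_FAST q → q=-3. Stack: []
LOAD_CONST → push 0. Stack: [0]
STORE_FAST i → i=0. Stack: []
LOAD_FAST i → push 0. Stack: [0]
LOAD_CONST → push 3. Stack: [0, 3]
COMPARE_OP bool(<) → 0 vs 3 = True. Stack: [True]
POP_JUMP_IF_FALSE → pop True; no jump. Stack: []
LOAD_FAST_LOAD_FAST q,i → push -3,0. Stack: [-3, 0]
BINARY_OP - → -3 - 0 = -3. Stack: [-3]
STORE_FAST q → q=-3. Stack: []
LOAD_FAST i → push 0. Stack: [0]
LOAD_CONST → push 1. Stack: [0, 1]
BINARY_OP + → 0 + 1 = 1. Stack: [1]
STORE_FAST i → i=1. Stack: []
LOAD_FAST i → push 1. Stack: [1]
LOAD_CONST → push 3. Stack: [1, 3]
COMPARE_OP bool(<) → 1 vs 3 = True. Stack: [True]
POP_JUMP_IF_FALSE → pop True; no jump. Stack: []
LOAD_FAST_LOAD_FAST q,i → push -3,1. Stack: [-3, 1]
BINARY_OP - → -3 - 1 = -4. Stack: [-4]
STORE_FAST q → q=-4. Stack: []
LOAD_FAST i → push 1. Stack: [1]
LOAD_CONST → push 1. Stack: [1, 1]
BINARY_OP + → 1 + 1 = 2. Stack: [2]
STORE_FAST i → i=2. Stack: []
LOAD_FAST i → push 2. Stack: [2]
LOAD_CONST → push 3. Stack: [2, 3]
COMPARE_OP bool(<) → 2 vs 3 = True. Stack: [True]
POP_JUMP_IF_FALSE → pop True; no jump. Stack: []
LOAD_FAST_LOAD_FAST q,i → push -4,2. Stack: [-4, 2]
BINARY_OP - → -4 - 2 = -6. Stack: [-6]
STORE_FAST q → q=-6. Stack: []
LOAD_FAST i → push 2. Stack: [2]
LOAD_CONST → push 1. Stack: [2, 1]
BINARY_OP + → 2 + 1 = 3. Stack: [3]
STORE_FAST i → i=3. Stack: []
LOAD_FAST i → push 3. Stack: [3]
LOAD_CONST → push 3. Stack: [3, 3]
COMPARE_OP bool(<) → 3 vs 3 = False. Stack: [False]
POP_JUMP_IF_FALSE → pop False; jump. Stack: []
LOAD_FAST q → push -6. Stack: [-6]
RETURN_VALUE → return -6.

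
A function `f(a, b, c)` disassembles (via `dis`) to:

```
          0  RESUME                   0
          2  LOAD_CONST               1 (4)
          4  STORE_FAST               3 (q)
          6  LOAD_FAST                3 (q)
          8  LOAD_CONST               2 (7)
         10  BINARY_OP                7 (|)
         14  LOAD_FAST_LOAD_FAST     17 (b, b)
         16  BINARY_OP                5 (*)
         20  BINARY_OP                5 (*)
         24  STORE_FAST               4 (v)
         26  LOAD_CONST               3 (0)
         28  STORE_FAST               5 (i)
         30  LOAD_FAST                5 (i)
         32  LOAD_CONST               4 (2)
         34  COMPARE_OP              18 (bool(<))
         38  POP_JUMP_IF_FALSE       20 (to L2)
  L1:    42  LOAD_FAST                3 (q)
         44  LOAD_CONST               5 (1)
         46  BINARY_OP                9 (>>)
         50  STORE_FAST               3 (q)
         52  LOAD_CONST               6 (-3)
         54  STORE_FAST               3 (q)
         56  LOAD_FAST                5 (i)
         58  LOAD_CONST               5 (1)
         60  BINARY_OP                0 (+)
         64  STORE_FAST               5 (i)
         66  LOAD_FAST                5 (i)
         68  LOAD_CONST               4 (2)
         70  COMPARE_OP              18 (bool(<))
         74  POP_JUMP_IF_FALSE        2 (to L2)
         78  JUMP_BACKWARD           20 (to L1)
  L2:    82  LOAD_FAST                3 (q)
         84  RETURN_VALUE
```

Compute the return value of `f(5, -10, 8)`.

LOAD_CONST → push 4. Stack: [4]
STORE_FAST q → q=4. Stack: []
LOAD_FAST q → push 4. Stack: [4]
LOAD_CONST → push 7. Stack: [4, 7]
BINARY_OP | → 4 | 7 = 7. Stack: [7]
LOAD_FAST_LOAD_FAST b,b → push -10,-10. Stack: [7, -10, -10]
BINARY_OP * → -10 * -10 = 100. Stack: [7, 100]
BINARY_OP * → 7 * 100 = 700. Stack: [700]
STORE_FAST v → v=700. Stack: []
LOAD_CONST → push 0. Stack: [0]
STORE_FAST i → i=0. Stack: []
LOAD_FAST i → push 0. Stack: [0]
LOAD_CONST → push 2. Stack: [0, 2]
COMPARE_OP bool(<) → 0 vs 2 = True. Stack: [True]
POP_JUMP_IF_FALSE → pop True; no jump. Stack: []
LOAD_FAST q → push 4. Stack: [4]
LOAD_CONST → push 1. Stack: [4, 1]
BINARY_OP >> → 4 >> 1 = 2. Stack: [2]
STORE_FAST q → q=2. Stack: []
LOAD_CONST → push -3. Stack: [-3]
STORE_FAST q → q=-3. Stack: []
LOAD_FAST i → push 0. Stack: [0]
LOAD_CONST → push 1. Stack: [0, 1]
BINARY_OP + → 0 + 1 = 1. Stack: [1]
STORE_FAST i → i=1. Stack: []
LOAD_FAST i → push 1. Stack: [1]
LOAD_CONST → push 2. Stack: [1, 2]
COMPARE_OP bool(<) → 1 vs 2 = True. Stack: [True]
POP_JUMP_IF_FALSE → pop True; no jump. Stack: []
LOAD_FAST q → push -3. Stack: [-3]
LOAD_CONST → push 1. Stack: [-3, 1]
BINARY_OP >> → -3 >> 1 = -2. Stack: [-2]
STORE_FAST q → q=-2. Stack: []
LOAD_CONST → push -3. Stack: [-3]
STORE_FAST q → q=-3. Stack: []
LOAD_FAST i → push 1. Stack: [1]
LOAD_CONST → push 1. Stack: [1, 1]
BINARY_OP + → 1 + 1 = 2. Stack: [2]
STORE_FAST i → i=2. Stack: []
LOAD_FAST i → push 2. Stack: [2]
LOAD_CONST → push 2. Stack: [2, 2]
COMPARE_OP bool(<) → 2 vs 2 = False. Stack: [False]
POP_JUMP_IF_FALSE → pop False; jump. Stack: []
LOAD_FAST q → push -3. Stack: [-3]
RETURN_VALUE → return -3.

-3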